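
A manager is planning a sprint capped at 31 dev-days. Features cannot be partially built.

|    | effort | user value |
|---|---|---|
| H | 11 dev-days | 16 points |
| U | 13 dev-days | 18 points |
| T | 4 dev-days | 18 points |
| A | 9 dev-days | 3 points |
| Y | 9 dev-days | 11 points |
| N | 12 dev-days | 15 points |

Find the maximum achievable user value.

This is a 0-1 knapsack instance.
H + U + T: effort 11 + 13 + 4 = 28 ≤ 31, user value 16 + 18 + 18 = 52.
H + T + N: effort 11 + 4 + 12 = 27 ≤ 31, user value 16 + 18 + 15 = 49.
U + T + N: effort 13 + 4 + 12 = 29 ≤ 31, user value 18 + 18 + 15 = 51.
Best is H, U, and T with total user value 52.

52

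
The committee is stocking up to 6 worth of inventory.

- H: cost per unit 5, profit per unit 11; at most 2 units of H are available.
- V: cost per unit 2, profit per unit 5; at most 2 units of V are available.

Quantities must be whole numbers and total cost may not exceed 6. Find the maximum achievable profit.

11

V has the best ratio (5/2); taking only V gives at most 2×5 = 10 (stopped by the supply cap of 2).
Mixing does better — 1×H: cost 5 ≤ 6, profit 1·11 = 11.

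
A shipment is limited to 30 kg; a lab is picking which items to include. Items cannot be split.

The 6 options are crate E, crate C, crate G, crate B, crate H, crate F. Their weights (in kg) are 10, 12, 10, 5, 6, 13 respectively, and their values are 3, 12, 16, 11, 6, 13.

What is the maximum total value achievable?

This is an integer program with binary decision variables.
crate C + crate G + crate B: weight 12 + 10 + 5 = 27 ≤ 30, value 12 + 16 + 11 = 39.
crate G + crate B + crate F: weight 10 + 5 + 13 = 28 ≤ 30, value 16 + 11 + 13 = 40.
crate C + crate B + crate F: weight 12 + 5 + 13 = 30 ≤ 30, value 12 + 11 + 13 = 36.
Best is crate G, crate B, and crate F with total value 40.

40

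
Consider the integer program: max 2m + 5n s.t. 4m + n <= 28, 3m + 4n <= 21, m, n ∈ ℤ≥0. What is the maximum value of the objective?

25

(m,n)=(0,5) is feasible, giving 25.
(m,n)=(1,4) is feasible, giving 22.
(m,n)=(0,4) is feasible, giving 20.
Maximum is 25 at (m,n)=(0,5).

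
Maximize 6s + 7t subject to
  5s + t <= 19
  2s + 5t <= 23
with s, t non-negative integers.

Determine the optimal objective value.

39

Relaxing integrality, the LP optimum is 42.22 at (s,t) = (3.13, 3.35), which is not an integer point.
(s,t)=(3,3): 5·3+1·3=18≤19, 2·3+5·3=21≤23, objective 39.
(s,t)=(2,3): 5·2+1·3=13≤19, 2·2+5·3=19≤23, objective 33.
(s,t)=(3,2): 5·3+1·2=17≤19, 2·3+5·2=16≤23, objective 32.
Maximum is 39 at (s,t)=(3,3).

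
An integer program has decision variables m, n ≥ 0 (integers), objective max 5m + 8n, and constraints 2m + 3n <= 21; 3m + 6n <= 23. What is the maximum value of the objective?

35

(m,n)=(7,0) is feasible, giving 35.
(m,n)=(6,0) is feasible, giving 30.
Maximum is 35 at (m,n)=(7,0).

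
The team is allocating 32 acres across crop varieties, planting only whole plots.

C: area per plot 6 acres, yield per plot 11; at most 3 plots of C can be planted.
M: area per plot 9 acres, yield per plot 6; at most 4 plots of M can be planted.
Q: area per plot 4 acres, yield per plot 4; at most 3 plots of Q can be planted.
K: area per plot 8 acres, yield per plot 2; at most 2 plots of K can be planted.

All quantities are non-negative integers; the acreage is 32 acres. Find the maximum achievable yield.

45

This is a bounded integer knapsack.
C has the best ratio (11/6); taking only C gives at most 3×11 = 33 (stopped by the supply cap of 3).
Mixing does better — 3×C and 3×Q: area 30 ≤ 32, yield 3·11 + 3·4 = 45.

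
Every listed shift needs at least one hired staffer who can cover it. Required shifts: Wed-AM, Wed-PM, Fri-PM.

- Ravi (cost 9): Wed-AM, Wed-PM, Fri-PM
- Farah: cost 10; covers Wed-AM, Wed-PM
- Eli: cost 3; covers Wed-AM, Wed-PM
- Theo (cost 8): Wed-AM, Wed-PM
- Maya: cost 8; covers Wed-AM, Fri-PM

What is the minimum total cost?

9

Ravi alone covers Wed-AM, Wed-PM, Fri-PM — every shift.
Total cost: 9.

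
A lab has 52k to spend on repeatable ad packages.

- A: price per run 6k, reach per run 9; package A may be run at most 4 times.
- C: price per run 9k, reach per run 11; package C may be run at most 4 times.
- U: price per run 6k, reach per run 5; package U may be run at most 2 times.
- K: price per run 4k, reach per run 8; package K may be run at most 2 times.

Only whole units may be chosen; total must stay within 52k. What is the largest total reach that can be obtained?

74

This is a bounded integer knapsack.
K has the best ratio (8/4); taking only K gives at most 2×8 = 16 (stopped by the supply cap of 2).
Mixing does better — 4×A, 2×C, and 2×K: price 50 ≤ 52, reach 4·9 + 2·11 + 2·8 = 74.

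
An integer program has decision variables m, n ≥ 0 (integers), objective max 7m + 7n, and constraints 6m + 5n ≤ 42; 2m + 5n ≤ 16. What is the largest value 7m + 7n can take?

49

(m,n)=(7,0) is feasible, giving 49.
(m,n)=(5,1) is feasible, giving 42.
(m,n)=(6,0) is feasible, giving 42.
No feasible integer point exceeds 49.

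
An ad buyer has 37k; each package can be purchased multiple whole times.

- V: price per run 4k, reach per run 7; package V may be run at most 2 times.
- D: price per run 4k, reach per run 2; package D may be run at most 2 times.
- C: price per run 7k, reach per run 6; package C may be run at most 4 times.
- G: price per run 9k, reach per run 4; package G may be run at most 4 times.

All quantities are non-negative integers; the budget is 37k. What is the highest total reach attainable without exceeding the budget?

This is a bounded integer knapsack.
2×V, 2×D, and 3×C: price 37 ≤ 37, reach 2·7 + 2·2 + 3·6 = 36.
2×V and 4×C: price 36 ≤ 37, reach 2·7 + 4·6 = 38.
Best is 38.

38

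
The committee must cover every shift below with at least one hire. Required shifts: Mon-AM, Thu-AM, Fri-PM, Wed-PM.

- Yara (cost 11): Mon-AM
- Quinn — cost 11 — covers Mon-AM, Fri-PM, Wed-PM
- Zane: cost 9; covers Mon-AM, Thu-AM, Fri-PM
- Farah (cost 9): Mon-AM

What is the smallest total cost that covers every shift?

20

Choose Quinn and Zane: together they cover Mon-AM, Thu-AM, Fri-PM, Wed-PM — every shift.
Total cost: 11 + 9 = 20.
No cover costs less than 20.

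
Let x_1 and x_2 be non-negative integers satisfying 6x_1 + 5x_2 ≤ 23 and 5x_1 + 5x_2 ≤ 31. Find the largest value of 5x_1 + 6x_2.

24

The continuous relaxation peaks at (0, 4.6) with value 27.60; rounding to a feasible lattice point costs some objective.
(x_1,x_2)=(0,4): 6·0+5·4=20≤23, 5·0+5·4=20≤31, objective 24.
(x_1,x_2)=(1,3): 6·1+5·3=21≤23, 5·1+5·3=20≤31, objective 23.
No feasible integer point exceeds 24.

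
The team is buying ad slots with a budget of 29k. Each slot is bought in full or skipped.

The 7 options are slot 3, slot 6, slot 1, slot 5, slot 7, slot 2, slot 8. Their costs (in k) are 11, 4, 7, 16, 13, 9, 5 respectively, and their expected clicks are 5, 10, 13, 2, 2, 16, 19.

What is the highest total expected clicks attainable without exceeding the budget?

58

slot 3 + slot 6 + slot 2 + slot 8: cost 11 + 4 + 9 + 5 = 29 ≤ 29, expected clicks 5 + 10 + 16 + 19 = 50.
slot 6 + slot 1 + slot 2 + slot 8: cost 4 + 7 + 9 + 5 = 25 ≤ 29, expected clicks 10 + 13 + 16 + 19 = 58.
Best is slot 6, slot 1, slot 2, and slot 8 with total expected clicks 58.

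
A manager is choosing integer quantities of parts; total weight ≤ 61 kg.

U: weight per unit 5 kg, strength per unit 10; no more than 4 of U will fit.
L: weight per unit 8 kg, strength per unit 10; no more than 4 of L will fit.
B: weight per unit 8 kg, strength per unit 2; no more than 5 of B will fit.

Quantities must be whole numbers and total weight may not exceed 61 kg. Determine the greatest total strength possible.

82

U has the best ratio (10/5); taking only U gives at most 4×10 = 40 (stopped by the supply cap of 4).
Mixing does better — 4×U, 4×L, and 1×B: weight 60 ≤ 61, strength 4·10 + 4·10 + 1·2 = 82.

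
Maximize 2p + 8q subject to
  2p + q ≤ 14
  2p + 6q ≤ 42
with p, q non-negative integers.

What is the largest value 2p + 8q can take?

(p,q)=(0,7) is feasible, giving 56.
(p,q)=(1,6) is feasible, giving 50.
(p,q)=(0,6) is feasible, giving 48.
Maximum is 56 at (p,q)=(0,7).

56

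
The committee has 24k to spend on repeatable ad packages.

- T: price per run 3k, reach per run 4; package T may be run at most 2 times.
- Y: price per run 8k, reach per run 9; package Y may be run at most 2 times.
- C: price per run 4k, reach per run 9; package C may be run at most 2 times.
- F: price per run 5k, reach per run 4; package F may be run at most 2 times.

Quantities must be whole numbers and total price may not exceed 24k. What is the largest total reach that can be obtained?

36

Take 2×Y and 2×C: price 24 ≤ 24, reach 2·9 + 2·9 = 36.
C has the best ratio (9/4) and is taken to its limit of 2; remaining capacity is filled optimally with the others.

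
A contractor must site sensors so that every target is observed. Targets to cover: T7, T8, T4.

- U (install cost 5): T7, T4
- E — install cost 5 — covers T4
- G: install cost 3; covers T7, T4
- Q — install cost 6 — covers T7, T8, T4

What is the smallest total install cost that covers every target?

The greedy cost-per-new-target heuristic would pick G and Q for 9, but a cheaper cover exists.
Q alone covers T7, T8, T4 — every target.
Total install cost: 6.
No cover costs less than 6.

6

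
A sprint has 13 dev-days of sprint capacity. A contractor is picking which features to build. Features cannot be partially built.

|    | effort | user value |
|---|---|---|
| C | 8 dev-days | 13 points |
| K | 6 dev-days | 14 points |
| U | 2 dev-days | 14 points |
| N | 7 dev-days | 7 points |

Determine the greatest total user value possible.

28

Treat it as a binary knapsack problem.
U + N: effort 2 + 7 = 9 ≤ 13, user value 14 + 7 = 21.
K + U: effort 6 + 2 = 8 ≤ 13, user value 14 + 14 = 28.
C + U: effort 8 + 2 = 10 ≤ 13, user value 13 + 14 = 27.
Best is K and U with total user value 28.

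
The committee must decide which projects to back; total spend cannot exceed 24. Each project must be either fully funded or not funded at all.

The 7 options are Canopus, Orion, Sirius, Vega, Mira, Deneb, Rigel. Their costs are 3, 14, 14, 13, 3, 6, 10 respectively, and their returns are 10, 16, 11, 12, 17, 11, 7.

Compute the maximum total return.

Allowing fractional choices, the relaxed optimum would be about 51.7, but projects are indivisible.
Canopus + Mira + Deneb + Rigel: cost 3 + 3 + 6 + 10 = 22 ≤ 24, return 10 + 17 + 11 + 7 = 45.
Orion + Mira + Deneb: cost 14 + 3 + 6 = 23 ≤ 24, return 16 + 17 + 11 = 44.
Canopus + Orion + Mira: cost 3 + 14 + 3 = 20 ≤ 24, return 10 + 16 + 17 = 43.
Best is Canopus, Mira, Deneb, and Rigel with total return 45.

45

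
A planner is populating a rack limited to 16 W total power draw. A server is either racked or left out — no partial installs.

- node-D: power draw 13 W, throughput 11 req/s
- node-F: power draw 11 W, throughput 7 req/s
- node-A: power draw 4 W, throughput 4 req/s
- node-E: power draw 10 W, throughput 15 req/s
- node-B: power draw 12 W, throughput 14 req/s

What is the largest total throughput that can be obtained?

19

Allowing fractional choices, the relaxed optimum would be about 22.0, but servers are indivisible.
node-E: power draw 10 ≤ 16, throughput 15.
node-A + node-E: power draw 4 + 10 = 14 ≤ 16, throughput 4 + 15 = 19.
node-A + node-B: power draw 4 + 12 = 16 ≤ 16, throughput 4 + 14 = 18.
Best is node-A and node-E with total throughput 19.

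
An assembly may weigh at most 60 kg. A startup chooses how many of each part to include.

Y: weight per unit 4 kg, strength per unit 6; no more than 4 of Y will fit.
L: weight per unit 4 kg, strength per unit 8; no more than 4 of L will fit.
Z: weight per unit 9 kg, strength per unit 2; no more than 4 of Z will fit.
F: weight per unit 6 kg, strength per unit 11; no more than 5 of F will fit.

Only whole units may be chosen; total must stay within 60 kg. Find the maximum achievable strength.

Take 3×Y, 4×L, and 5×F: weight 58 ≤ 60, strength 3·6 + 4·8 + 5·11 = 105.
L has the best ratio (8/4) and is taken to its limit of 4; remaining capacity is filled optimally with the others.

105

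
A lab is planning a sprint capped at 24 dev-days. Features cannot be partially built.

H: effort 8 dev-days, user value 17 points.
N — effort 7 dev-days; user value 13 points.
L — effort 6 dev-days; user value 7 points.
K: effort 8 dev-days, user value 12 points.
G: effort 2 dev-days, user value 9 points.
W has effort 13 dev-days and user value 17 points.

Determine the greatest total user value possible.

46

H + G + W: effort 8 + 2 + 13 = 23 ≤ 24, user value 17 + 9 + 17 = 43.
H + L + K + G: effort 8 + 6 + 8 + 2 = 24 ≤ 24, user value 17 + 7 + 12 + 9 = 45.
H + N + L + G: effort 8 + 7 + 6 + 2 = 23 ≤ 24, user value 17 + 13 + 7 + 9 = 46.
Best is H, N, L, and G with total user value 46.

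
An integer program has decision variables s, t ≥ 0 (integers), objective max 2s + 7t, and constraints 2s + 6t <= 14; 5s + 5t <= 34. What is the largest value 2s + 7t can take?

16

The continuous relaxation peaks at (0, 2.33) with value 16.33; rounding to a feasible lattice point costs some objective.
(s,t)=(1,2): 2·1+6·2=14≤14, 5·1+5·2=15≤34, objective 16.
(s,t)=(0,2): 2·0+6·2=12≤14, 5·0+5·2=10≤34, objective 14.
Maximum is 16 at (s,t)=(1,2).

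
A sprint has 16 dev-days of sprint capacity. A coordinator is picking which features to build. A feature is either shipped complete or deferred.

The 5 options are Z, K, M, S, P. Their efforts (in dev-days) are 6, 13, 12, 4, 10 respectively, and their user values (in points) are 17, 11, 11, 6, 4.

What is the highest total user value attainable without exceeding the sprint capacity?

23

This is a 0-1 knapsack instance.
Allowing fractional choices, the relaxed optimum would be about 28.5, but features are indivisible.
Z + P: effort 6 + 10 = 16 ≤ 16, user value 17 + 4 = 21.
Z: effort 6 ≤ 16, user value 17.
Z + S: effort 6 + 4 = 10 ≤ 16, user value 17 + 6 = 23.
Best is Z and S with total user value 23.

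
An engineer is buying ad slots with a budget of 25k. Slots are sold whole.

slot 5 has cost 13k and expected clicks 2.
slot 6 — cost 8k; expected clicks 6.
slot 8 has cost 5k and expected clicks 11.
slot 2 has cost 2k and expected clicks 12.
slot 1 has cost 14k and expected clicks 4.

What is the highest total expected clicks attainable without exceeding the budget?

This is a 0-1 knapsack instance.
Allowing fractional choices, the relaxed optimum would be about 31.9, but ad slots are indivisible.
slot 6 + slot 8 + slot 2: cost 8 + 5 + 2 = 15 ≤ 25, expected clicks 6 + 11 + 12 = 29.
slot 5 + slot 8 + slot 2: cost 13 + 5 + 2 = 20 ≤ 25, expected clicks 2 + 11 + 12 = 25.
slot 8 + slot 2 + slot 1: cost 5 + 2 + 14 = 21 ≤ 25, expected clicks 11 + 12 + 4 = 27.
Best is slot 6, slot 8, and slot 2 with total expected clicks 29.

29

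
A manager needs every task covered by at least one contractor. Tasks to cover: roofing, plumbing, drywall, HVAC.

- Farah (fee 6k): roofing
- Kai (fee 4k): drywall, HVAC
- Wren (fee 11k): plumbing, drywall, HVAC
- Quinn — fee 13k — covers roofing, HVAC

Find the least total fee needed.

17

The greedy cost-per-new-task heuristic would pick Kai, Farah, and Wren for 21, but a cheaper cover exists.
Choose Farah and Wren: together they cover roofing, plumbing, drywall, HVAC — every task.
Total fee: 6 + 11 = 17.
No cover costs less than 17.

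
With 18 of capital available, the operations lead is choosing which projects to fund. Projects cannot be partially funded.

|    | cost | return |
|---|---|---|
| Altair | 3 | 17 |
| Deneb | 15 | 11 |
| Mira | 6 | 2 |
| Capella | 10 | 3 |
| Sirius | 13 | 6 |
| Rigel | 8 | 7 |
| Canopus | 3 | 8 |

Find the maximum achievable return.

Altair + Rigel + Canopus: cost 3 + 8 + 3 = 14 ≤ 18, return 17 + 7 + 8 = 32.
Altair + Capella + Canopus: cost 3 + 10 + 3 = 16 ≤ 18, return 17 + 3 + 8 = 28.
Best is Altair, Rigel, and Canopus with total return 32.

32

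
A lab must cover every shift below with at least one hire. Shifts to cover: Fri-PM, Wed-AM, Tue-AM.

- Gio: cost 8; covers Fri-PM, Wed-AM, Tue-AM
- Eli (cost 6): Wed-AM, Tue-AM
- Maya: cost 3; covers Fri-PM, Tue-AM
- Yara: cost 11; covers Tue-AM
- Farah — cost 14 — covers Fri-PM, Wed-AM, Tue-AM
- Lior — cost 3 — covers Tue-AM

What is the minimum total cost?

8

This is an integer covering problem.
The greedy cost-per-new-shift heuristic would pick Maya and Eli for 9, but a cheaper cover exists.
Gio alone covers Fri-PM, Wed-AM, Tue-AM — every shift.
Total cost: 8.
No cover costs less than 8.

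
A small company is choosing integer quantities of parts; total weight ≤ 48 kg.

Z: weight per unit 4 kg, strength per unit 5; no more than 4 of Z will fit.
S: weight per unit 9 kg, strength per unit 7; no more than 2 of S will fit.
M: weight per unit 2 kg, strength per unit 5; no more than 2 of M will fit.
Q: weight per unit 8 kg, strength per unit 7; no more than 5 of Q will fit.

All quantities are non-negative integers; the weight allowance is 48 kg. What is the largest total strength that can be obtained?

53

This is a bounded integer knapsack.
3×Z, 2×M, and 4×Q: weight 48 ≤ 48, strength 3·5 + 2·5 + 4·7 = 53.
4×Z, 2×M, and 3×Q: weight 44 ≤ 48, strength 4·5 + 2·5 + 3·7 = 51.
Best is 53.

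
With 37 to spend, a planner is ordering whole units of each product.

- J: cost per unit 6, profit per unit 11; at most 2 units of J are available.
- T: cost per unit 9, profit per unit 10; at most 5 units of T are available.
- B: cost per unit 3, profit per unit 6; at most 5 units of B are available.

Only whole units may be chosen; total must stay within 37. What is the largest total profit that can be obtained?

62

Take 2×J, 1×T, and 5×B: cost 36 ≤ 37, profit 2·11 + 1·10 + 5·6 = 62.
B has the best ratio (6/3) and is taken to its limit of 5; remaining capacity is filled optimally with the others.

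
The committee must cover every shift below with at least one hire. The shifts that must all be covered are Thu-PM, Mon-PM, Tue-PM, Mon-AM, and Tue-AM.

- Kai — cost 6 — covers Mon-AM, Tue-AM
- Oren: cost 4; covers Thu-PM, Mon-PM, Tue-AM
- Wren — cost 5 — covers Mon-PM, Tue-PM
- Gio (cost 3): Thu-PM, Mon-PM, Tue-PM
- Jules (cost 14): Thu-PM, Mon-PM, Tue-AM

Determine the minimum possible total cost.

9

Choose Kai and Gio: together they cover Thu-PM, Mon-PM, Tue-PM, Mon-AM, Tue-AM — every shift.
Total cost: 6 + 3 = 9.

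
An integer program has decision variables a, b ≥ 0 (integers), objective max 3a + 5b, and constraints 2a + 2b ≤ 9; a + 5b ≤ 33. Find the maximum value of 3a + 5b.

Relaxing integrality, the LP optimum is 22.50 at (a,b) = (0, 4.5), which is not an integer point.
(a,b)=(0,4): 2·0+2·4=8≤9, 1·0+5·4=20≤33, objective 20.
(a,b)=(1,3): 2·1+2·3=8≤9, 1·1+5·3=16≤33, objective 18.
The best lattice point is (0,4), giving 20.

20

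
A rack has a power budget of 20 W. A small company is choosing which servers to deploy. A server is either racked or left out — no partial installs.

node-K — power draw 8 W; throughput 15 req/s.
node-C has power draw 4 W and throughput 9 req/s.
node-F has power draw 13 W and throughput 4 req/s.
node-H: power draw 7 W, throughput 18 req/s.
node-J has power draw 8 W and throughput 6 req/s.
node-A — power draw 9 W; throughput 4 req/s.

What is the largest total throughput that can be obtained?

Treat it as a binary knapsack problem.
Allowing fractional choices, the relaxed optimum would be about 42.8, but servers are indivisible.
node-C + node-H + node-J: power draw 4 + 7 + 8 = 19 ≤ 20, throughput 9 + 18 + 6 = 33.
node-K + node-H: power draw 8 + 7 = 15 ≤ 20, throughput 15 + 18 = 33.
node-K + node-C + node-H: power draw 8 + 4 + 7 = 19 ≤ 20, throughput 15 + 9 + 18 = 42.
Best is node-K, node-C, and node-H with total throughput 42.

42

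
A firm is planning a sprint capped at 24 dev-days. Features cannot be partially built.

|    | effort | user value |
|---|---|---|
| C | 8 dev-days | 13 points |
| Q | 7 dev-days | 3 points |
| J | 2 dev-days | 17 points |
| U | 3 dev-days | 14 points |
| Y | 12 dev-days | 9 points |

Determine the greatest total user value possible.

This is an integer program with binary decision variables.
Allowing fractional choices, the relaxed optimum would be about 52.2, but features are indivisible.
C + J + U: effort 8 + 2 + 3 = 13 ≤ 24, user value 13 + 17 + 14 = 44.
C + Q + J + U: effort 8 + 7 + 2 + 3 = 20 ≤ 24, user value 13 + 3 + 17 + 14 = 47.
Best is C, Q, J, and U with total user value 47.

47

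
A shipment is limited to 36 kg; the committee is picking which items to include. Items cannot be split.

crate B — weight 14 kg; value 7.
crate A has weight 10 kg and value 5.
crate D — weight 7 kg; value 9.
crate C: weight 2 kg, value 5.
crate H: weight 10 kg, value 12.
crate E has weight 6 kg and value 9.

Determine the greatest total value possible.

40

Allowing fractional choices, the relaxed optimum would be about 40.5, but items are indivisible.
crate A + crate D + crate C + crate H + crate E: weight 10 + 7 + 2 + 10 + 6 = 35 ≤ 36, value 5 + 9 + 5 + 12 + 9 = 40.
crate D + crate C + crate H + crate E: weight 7 + 2 + 10 + 6 = 25 ≤ 36, value 9 + 5 + 12 + 9 = 35.
Best is crate A, crate D, crate C, crate H, and crate E with total value 40.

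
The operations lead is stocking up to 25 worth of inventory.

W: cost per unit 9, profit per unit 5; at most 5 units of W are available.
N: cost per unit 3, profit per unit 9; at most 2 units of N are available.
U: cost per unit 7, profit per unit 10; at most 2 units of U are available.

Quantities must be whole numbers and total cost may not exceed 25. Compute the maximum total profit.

38

1×W, 2×N, and 1×U: cost 22 ≤ 25, profit 1·5 + 2·9 + 1·10 = 33.
2×N and 2×U: cost 20 ≤ 25, profit 2·9 + 2·10 = 38.
Best is 38.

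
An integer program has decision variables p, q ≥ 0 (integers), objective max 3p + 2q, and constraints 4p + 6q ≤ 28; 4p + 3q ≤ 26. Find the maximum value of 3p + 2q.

18

(p,q)=(6,0) is feasible, giving 18.
(p,q)=(5,1) is feasible, giving 17.
(p,q)=(5,0) is feasible, giving 15.
Maximum is 18 at (p,q)=(6,0).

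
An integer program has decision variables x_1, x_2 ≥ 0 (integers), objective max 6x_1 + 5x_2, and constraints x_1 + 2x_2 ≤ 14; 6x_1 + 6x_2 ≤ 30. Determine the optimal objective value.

(x_1,x_2)=(5,0): 1·5+2·0=5≤14, 6·5+6·0=30≤30, objective 30.
(x_1,x_2)=(4,1): 1·4+2·1=6≤14, 6·4+6·1=30≤30, objective 29.
(x_1,x_2)=(4,0): 1·4+2·0=4≤14, 6·4+6·0=24≤30, objective 24.
Maximum is 30 at (x_1,x_2)=(5,0).

30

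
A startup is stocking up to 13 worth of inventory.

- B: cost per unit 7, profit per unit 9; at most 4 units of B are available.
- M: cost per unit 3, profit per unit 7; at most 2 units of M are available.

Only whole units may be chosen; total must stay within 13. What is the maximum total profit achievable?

23

1×B and 1×M: cost 10 ≤ 13, profit 1·9 + 1·7 = 16.
1×B and 2×M: cost 13 ≤ 13, profit 1·9 + 2·7 = 23.
Best is 23.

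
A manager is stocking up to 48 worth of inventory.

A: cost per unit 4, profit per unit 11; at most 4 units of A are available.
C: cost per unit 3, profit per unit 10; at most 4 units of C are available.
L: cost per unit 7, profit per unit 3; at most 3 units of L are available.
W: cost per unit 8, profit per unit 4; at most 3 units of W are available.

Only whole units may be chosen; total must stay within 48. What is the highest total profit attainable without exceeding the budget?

92

Take 4×A, 4×C, and 2×W: cost 44 ≤ 48, profit 4·11 + 4·10 + 2·4 = 92.
C has the best ratio (10/3) and is taken to its limit of 4; remaining capacity is filled optimally with the others.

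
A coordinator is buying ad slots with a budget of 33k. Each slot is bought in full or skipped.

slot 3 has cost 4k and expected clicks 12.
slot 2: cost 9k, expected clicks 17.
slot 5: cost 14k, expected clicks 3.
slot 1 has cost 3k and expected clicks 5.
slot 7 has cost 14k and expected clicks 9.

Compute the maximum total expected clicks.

43

Take slot 3, slot 2, slot 1, and slot 7: cost 4 + 9 + 3 + 14 = 30 ≤ 33, expected clicks 12 + 17 + 5 + 9 = 43.
No other feasible combination does better.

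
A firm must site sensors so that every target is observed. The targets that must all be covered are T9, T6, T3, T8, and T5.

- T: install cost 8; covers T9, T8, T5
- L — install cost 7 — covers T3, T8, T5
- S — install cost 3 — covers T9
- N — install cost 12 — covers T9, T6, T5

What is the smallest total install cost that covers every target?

The greedy cost-per-new-target heuristic would pick L, S, and N for 22, but a cheaper cover exists.
Choose L and N: together they cover T9, T6, T3, T8, T5 — every target.
Total install cost: 7 + 12 = 19.
No cover costs less than 19.

19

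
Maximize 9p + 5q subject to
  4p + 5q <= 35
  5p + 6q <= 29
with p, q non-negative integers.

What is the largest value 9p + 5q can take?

45

Relaxing integrality, the LP optimum is 52.20 at (p,q) = (5.8, 0), which is not an integer point.
(p,q)=(5,0): 4·5+5·0=20≤35, 5·5+6·0=25≤29, objective 45.
(p,q)=(4,1): 4·4+5·1=21≤35, 5·4+6·1=26≤29, objective 41.
Maximum is 45 at (p,q)=(5,0).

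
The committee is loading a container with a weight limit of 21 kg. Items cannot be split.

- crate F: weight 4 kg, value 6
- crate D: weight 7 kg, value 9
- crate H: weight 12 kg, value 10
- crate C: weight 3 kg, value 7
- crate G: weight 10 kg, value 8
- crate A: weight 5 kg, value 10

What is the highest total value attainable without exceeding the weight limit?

Take crate F, crate D, crate C, and crate A: weight 4 + 7 + 3 + 5 = 19 ≤ 21, value 6 + 9 + 7 + 10 = 32.
No other feasible combination does better.

32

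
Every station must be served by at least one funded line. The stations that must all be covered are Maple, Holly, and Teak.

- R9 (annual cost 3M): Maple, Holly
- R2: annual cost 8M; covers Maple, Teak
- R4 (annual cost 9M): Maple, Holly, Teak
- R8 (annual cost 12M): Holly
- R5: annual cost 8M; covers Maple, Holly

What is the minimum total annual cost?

9

The greedy cost-per-new-station heuristic would pick R9 and R2 for 11, but a cheaper cover exists.
R4 alone covers Maple, Holly, Teak — every station.
Total annual cost: 9.
No cover costs less than 9.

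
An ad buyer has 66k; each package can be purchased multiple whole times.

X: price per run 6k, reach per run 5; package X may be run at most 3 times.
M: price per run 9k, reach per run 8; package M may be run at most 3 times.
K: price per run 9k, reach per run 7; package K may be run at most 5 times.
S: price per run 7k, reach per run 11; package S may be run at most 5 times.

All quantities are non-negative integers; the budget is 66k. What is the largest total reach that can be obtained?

81

This is a bounded integer knapsack.
S has the best ratio (11/7); taking only S gives at most 5×11 = 55 (stopped by the supply cap of 5).
Mixing does better — 2×X, 2×M, and 5×S: price 65 ≤ 66, reach 2·5 + 2·8 + 5·11 = 81.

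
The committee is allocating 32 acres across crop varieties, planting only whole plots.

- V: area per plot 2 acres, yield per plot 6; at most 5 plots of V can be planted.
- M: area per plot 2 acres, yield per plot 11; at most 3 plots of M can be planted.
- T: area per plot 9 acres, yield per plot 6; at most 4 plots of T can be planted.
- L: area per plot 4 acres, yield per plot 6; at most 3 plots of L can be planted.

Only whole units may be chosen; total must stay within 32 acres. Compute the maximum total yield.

81

M has the best ratio (11/2); taking only M gives at most 3×11 = 33 (stopped by the supply cap of 3).
Mixing does better — 5×V, 3×M, and 3×L: area 28 ≤ 32, yield 5·6 + 3·11 + 3·6 = 81.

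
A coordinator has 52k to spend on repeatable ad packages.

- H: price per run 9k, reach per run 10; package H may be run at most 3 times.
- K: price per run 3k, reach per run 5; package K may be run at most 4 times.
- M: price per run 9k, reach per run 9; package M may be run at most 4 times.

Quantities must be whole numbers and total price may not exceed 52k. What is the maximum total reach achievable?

59

K has the best ratio (5/3); taking only K gives at most 4×5 = 20 (stopped by the supply cap of 4).
Mixing does better — 3×H, 4×K, and 1×M: price 48 ≤ 52, reach 3·10 + 4·5 + 1·9 = 59.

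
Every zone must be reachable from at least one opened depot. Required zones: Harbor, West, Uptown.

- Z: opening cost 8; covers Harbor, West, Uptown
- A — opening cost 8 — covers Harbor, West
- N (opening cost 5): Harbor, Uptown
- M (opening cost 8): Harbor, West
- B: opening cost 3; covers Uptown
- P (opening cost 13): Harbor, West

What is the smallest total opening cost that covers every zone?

This is an integer covering problem.
The greedy cost-per-new-zone heuristic would pick N and Z for 13, but a cheaper cover exists.
Z alone covers Harbor, West, Uptown — every zone.
Total opening cost: 8.
No cover costs less than 8.

8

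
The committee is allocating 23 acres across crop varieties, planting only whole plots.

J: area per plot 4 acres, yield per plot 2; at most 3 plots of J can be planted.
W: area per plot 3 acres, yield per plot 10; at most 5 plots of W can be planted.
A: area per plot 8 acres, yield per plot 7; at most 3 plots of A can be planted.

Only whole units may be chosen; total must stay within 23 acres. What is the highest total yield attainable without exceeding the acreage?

W has the best ratio (10/3); taking only W gives at most 5×10 = 50 (stopped by the supply cap of 5).
Mixing does better — 5×W and 1×A: area 23 ≤ 23, yield 5·10 + 1·7 = 57.

57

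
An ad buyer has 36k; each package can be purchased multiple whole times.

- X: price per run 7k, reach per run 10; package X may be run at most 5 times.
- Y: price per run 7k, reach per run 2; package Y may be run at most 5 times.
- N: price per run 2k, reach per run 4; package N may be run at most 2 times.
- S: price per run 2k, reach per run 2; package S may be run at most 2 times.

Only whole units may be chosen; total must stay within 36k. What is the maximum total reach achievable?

4×X, 2×N, and 2×S: price 36 ≤ 36, reach 4·10 + 2·4 + 2·2 = 52.
4×X, 2×N, and 1×S: price 34 ≤ 36, reach 4·10 + 2·4 + 1·2 = 50.
Best is 52.

52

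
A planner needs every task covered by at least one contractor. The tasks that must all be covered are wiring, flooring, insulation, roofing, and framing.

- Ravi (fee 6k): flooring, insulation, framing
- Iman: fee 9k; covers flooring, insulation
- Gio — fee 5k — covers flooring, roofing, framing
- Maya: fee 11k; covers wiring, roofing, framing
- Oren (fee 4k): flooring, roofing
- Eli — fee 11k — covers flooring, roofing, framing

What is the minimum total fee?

This is an integer covering problem.
The greedy cost-per-new-task heuristic would pick Gio, Ravi, and Maya for 22, but a cheaper cover exists.
Choose Ravi and Maya: together they cover wiring, flooring, insulation, roofing, framing — every task.
Total fee: 6 + 11 = 17.
No cover costs less than 17.

17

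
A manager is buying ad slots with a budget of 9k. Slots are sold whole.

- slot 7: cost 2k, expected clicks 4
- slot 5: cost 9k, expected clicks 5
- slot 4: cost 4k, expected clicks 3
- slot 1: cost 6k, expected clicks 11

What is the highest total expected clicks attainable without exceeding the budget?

Treat it as a binary knapsack problem.
Allowing fractional choices, the relaxed optimum would be about 15.8, but ad slots are indivisible.
slot 7 + slot 1: cost 2 + 6 = 8 ≤ 9, expected clicks 4 + 11 = 15.
slot 1: cost 6 ≤ 9, expected clicks 11.
slot 7 + slot 4: cost 2 + 4 = 6 ≤ 9, expected clicks 4 + 3 = 7.
Best is slot 7 and slot 1 with total expected clicks 15.

15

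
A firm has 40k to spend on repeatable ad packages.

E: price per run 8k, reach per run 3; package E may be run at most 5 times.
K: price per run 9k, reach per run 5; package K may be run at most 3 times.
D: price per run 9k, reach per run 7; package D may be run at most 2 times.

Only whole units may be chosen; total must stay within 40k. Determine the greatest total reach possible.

Take 2×K and 2×D: price 36 ≤ 40, reach 2·5 + 2·7 = 24.
D has the best ratio (7/9) and is taken to its limit of 2; remaining capacity is filled optimally with the others.

24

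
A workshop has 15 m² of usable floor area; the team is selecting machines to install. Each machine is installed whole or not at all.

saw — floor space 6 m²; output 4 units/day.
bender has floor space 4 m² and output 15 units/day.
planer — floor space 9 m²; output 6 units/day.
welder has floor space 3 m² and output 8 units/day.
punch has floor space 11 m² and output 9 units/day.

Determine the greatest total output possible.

Allowing fractional choices, the relaxed optimum would be about 29.5, but machines are indivisible.
bender + punch: floor space 4 + 11 = 15 ≤ 15, output 15 + 9 = 24.
bender + welder: floor space 4 + 3 = 7 ≤ 15, output 15 + 8 = 23.
saw + bender + welder: floor space 6 + 4 + 3 = 13 ≤ 15, output 4 + 15 + 8 = 27.
Best is saw, bender, and welder with total output 27.

27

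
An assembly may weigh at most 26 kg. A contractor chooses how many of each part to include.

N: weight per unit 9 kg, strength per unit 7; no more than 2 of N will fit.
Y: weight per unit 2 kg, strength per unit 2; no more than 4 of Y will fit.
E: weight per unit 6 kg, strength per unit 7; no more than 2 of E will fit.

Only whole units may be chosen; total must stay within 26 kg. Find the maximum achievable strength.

E has the best ratio (7/6); taking only E gives at most 2×7 = 14 (stopped by the supply cap of 2).
Mixing does better — 1×N, 2×Y, and 2×E: weight 25 ≤ 26, strength 1·7 + 2·2 + 2·7 = 25.

25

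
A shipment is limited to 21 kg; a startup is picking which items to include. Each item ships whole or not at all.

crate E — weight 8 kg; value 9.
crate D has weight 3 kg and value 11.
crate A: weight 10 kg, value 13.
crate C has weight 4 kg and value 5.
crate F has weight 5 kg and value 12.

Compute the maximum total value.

This is an integer program with binary decision variables.
Allowing fractional choices, the relaxed optimum would be about 39.8, but items are indivisible.
crate D + crate A + crate F: weight 3 + 10 + 5 = 18 ≤ 21, value 11 + 13 + 12 = 36.
crate E + crate D + crate A: weight 8 + 3 + 10 = 21 ≤ 21, value 9 + 11 + 13 = 33.
crate E + crate D + crate C + crate F: weight 8 + 3 + 4 + 5 = 20 ≤ 21, value 9 + 11 + 5 + 12 = 37.
Best is crate E, crate D, crate C, and crate F with total value 37.

37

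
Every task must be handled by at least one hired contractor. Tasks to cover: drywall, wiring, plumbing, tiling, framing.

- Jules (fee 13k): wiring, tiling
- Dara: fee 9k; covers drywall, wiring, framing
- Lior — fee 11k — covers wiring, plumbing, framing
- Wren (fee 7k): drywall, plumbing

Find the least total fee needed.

Choose Jules, Dara, and Wren: together they cover drywall, wiring, plumbing, tiling, framing — every task.
Total fee: 13 + 9 + 7 = 29.

29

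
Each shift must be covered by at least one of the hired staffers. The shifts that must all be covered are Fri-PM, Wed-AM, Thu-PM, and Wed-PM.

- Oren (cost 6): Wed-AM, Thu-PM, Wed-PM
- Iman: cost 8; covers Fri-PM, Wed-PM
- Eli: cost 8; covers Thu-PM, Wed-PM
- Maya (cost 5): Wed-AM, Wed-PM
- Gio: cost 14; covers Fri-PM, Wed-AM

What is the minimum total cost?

14

Choose Oren and Iman: together they cover Fri-PM, Wed-AM, Thu-PM, Wed-PM — every shift.
Total cost: 6 + 8 = 14.
No cover costs less than 14.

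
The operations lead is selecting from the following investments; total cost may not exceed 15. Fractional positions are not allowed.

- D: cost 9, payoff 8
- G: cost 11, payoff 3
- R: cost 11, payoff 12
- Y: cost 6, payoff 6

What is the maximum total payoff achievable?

14

Treat it as a binary knapsack problem.
Allowing fractional choices, the relaxed optimum would be about 16.0, but investments are indivisible.
R: cost 11 ≤ 15, payoff 12.
D + Y: cost 9 + 6 = 15 ≤ 15, payoff 8 + 6 = 14.
Best is D and Y with total payoff 14.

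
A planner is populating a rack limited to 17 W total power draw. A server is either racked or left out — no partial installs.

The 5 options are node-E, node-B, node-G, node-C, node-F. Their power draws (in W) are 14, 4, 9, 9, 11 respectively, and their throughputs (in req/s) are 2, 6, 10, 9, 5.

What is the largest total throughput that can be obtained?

16

Allowing fractional choices, the relaxed optimum would be about 20.0, but servers are indivisible.
node-B + node-C: power draw 4 + 9 = 13 ≤ 17, throughput 6 + 9 = 15.
node-B + node-F: power draw 4 + 11 = 15 ≤ 17, throughput 6 + 5 = 11.
node-B + node-G: power draw 4 + 9 = 13 ≤ 17, throughput 6 + 10 = 16.
Best is node-B and node-G with total throughput 16.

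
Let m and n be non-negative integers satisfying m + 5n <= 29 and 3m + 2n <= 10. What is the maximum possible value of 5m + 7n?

(m,n)=(0,5): 1·0+5·5=25≤29, 3·0+2·5=10≤10, objective 35.
(m,n)=(0,4): 1·0+5·4=20≤29, 3·0+2·4=8≤10, objective 28.
Maximum is 35 at (m,n)=(0,5).

35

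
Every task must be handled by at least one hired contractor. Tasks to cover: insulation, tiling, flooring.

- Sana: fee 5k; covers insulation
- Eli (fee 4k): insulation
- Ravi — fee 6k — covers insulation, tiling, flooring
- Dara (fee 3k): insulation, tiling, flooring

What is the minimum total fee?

Dara alone covers insulation, tiling, flooring — every task.
Total fee: 3.
No cover costs less than 3.

3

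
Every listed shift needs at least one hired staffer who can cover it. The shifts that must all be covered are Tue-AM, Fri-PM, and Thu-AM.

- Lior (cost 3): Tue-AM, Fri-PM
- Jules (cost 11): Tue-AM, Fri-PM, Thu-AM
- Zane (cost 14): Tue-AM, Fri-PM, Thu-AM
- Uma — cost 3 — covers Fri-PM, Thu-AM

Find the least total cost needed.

6

Choose Lior and Uma: together they cover Tue-AM, Fri-PM, Thu-AM — every shift.
Total cost: 3 + 3 = 6.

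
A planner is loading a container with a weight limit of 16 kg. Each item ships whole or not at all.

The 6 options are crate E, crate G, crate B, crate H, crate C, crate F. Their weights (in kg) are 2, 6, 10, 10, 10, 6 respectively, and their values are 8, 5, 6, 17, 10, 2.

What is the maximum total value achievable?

25

crate E + crate H: weight 2 + 10 = 12 ≤ 16, value 8 + 17 = 25.
crate G + crate H: weight 6 + 10 = 16 ≤ 16, value 5 + 17 = 22.
Best is crate E and crate H with total value 25.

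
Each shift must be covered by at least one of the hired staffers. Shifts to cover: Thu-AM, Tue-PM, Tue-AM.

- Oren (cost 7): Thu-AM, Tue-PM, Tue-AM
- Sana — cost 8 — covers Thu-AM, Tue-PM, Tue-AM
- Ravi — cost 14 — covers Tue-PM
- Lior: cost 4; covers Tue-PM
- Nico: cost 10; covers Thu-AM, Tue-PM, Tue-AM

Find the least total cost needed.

7

This is an integer covering problem.
Oren alone covers Thu-AM, Tue-PM, Tue-AM — every shift.
Total cost: 7.
No cover costs less than 7.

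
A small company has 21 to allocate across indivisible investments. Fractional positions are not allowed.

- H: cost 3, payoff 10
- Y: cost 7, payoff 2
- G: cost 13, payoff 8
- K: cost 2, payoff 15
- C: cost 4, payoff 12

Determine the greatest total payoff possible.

39

Treat it as a binary knapsack problem.
Allowing fractional choices, the relaxed optimum would be about 44.4, but investments are indivisible.
H + Y + K + C: cost 3 + 7 + 2 + 4 = 16 ≤ 21, payoff 10 + 2 + 15 + 12 = 39.
H + K + C: cost 3 + 2 + 4 = 9 ≤ 21, payoff 10 + 15 + 12 = 37.
Best is H, Y, K, and C with total payoff 39.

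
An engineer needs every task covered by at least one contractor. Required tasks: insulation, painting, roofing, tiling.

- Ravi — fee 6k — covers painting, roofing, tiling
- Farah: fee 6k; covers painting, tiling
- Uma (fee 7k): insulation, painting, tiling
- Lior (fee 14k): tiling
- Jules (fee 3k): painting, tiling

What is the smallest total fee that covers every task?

Choose Ravi and Uma: together they cover insulation, painting, roofing, tiling — every task.
Total fee: 6 + 7 = 13.

13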